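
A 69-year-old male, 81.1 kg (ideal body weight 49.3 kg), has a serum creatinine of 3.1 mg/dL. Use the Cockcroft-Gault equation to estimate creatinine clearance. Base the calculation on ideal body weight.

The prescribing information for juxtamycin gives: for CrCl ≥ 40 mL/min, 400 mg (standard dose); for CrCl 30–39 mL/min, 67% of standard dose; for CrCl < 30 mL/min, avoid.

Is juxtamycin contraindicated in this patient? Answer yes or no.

yes

CrCl = (140 − 69) × 49.3 / (72 × 3.1) = 3500.3 / 223.20 ≈ 15.7 mL/min
CrCl ≈ 16 mL/min, which is < 30 mL/min.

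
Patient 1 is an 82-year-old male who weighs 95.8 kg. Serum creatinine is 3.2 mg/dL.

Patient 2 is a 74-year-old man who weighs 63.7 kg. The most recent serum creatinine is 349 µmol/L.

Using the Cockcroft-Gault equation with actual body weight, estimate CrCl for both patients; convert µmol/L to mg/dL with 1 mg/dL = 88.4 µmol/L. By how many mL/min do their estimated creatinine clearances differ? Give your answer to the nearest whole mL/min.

9 mL/min

Patient 1: CrCl = (140 − 82) × 95.8 / (72 × 3.2) = 5556.4 / 230.40 ≈ 24.1 mL/min
Patient 2: SCr = 349 / 88.4 = 3.948 mg/dL
Patient 2: CrCl = (140 − 74) × 63.7 / (72 × 3.948) = 4204.2 / 284.26 ≈ 14.8 mL/min
|24.1 − 14.8| = 9.3 mL/min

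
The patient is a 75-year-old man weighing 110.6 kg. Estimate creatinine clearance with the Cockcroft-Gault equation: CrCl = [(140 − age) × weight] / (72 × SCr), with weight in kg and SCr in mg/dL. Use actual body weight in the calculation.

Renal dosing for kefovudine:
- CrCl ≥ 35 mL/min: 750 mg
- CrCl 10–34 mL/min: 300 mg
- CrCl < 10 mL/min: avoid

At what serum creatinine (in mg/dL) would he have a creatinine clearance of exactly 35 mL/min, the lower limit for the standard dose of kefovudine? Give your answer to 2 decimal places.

2.85 mg/dL

Standard dose requires CrCl ≥ 35 mL/min.
Set (140 − 75) × 110.6 / (72 × SCr) = 35
SCr = (140 − 75) × 110.6 / (72 × 35) = 2.853 mg/dL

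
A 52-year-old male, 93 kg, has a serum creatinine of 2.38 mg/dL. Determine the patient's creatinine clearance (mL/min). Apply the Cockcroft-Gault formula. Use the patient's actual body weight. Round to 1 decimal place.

CrCl = (140 − 52) × 93 / (72 × 2.38) = 8184.0 / 171.36 ≈ 47.8 mL/min

47.8 mL/min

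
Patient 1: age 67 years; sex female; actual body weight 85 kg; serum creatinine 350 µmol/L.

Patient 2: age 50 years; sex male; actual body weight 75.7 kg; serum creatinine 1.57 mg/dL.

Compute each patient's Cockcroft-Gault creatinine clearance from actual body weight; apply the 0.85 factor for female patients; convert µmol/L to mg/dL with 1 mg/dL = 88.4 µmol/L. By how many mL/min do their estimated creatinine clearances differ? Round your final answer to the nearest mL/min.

42 mL/min

Patient 1: SCr = 350 / 88.4 = 3.959 mg/dL
Patient 1: CrCl = (140 − 67) × 85 / (72 × 3.959) × 0.85 = 6205.0 / 285.05 × 0.85 ≈ 18.5 mL/min
Patient 2: CrCl = (140 − 50) × 75.7 / (72 × 1.57) = 6813.0 / 113.04 ≈ 60.3 mL/min
|18.5 − 60.3| = 41.8 mL/min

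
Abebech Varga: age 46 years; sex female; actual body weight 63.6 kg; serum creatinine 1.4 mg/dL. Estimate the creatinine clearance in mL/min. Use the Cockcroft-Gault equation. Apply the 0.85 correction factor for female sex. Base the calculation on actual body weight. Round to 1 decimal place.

CrCl = (140 − 46) × 63.6 / (72 × 1.4) × 0.85 = 5978.4 / 100.80 × 0.85 ≈ 50.4 mL/min

50.4 mL/min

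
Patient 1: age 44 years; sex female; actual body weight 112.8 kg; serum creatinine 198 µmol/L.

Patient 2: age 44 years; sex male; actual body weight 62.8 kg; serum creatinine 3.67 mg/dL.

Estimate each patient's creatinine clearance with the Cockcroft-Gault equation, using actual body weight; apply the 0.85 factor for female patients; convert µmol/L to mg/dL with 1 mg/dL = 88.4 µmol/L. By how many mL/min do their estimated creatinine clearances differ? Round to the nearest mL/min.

34 mL/min

Patient 1: SCr = 198 / 88.4 = 2.24 mg/dL
Patient 1: CrCl = (140 − 44) × 112.8 / (72 × 2.24) × 0.85 = 10828.8 / 161.28 × 0.85 ≈ 57.1 mL/min
Patient 2: CrCl = (140 − 44) × 62.8 / (72 × 3.67) = 6028.8 / 264.24 ≈ 22.8 mL/min
|57.1 − 22.8| = 34.3 mL/min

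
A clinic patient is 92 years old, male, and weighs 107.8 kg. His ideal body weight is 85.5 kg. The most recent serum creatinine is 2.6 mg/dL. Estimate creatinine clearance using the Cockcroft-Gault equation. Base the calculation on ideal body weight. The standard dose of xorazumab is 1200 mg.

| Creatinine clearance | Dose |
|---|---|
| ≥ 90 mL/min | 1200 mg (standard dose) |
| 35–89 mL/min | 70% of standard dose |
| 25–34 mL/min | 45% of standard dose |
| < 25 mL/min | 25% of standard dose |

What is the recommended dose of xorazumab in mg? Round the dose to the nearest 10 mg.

300 mg

CrCl = (140 − 92) × 85.5 / (72 × 2.6) = 4104.0 / 187.20 ≈ 21.9 mL/min
CrCl ≈ 22 mL/min → bracket < 25 mL/min.
25% of 1200 mg = 300 mg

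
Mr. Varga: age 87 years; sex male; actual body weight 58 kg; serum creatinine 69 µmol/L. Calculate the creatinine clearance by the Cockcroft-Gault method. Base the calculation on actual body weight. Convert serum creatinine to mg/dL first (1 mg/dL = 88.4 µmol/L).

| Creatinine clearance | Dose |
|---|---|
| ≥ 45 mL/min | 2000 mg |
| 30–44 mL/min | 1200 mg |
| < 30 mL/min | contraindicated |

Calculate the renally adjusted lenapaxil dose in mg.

SCr = 69 / 88.4 = 0.781 mg/dL
CrCl = (140 − 87) × 58 / (72 × 0.781) = 3074.0 / 56.23 ≈ 54.7 mL/min
CrCl ≈ 55 mL/min → bracket ≥ 45 mL/min.
Dose for this bracket: 2000 mg.

2000 mg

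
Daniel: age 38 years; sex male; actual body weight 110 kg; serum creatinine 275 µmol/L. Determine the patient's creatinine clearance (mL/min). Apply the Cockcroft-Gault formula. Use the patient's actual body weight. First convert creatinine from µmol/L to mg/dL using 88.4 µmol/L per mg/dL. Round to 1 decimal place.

50.1 mL/min

SCr = 275 / 88.4 = 3.111 mg/dL
CrCl = (140 − 38) × 110 / (72 × 3.111) = 11220.0 / 223.99 ≈ 50.1 mL/min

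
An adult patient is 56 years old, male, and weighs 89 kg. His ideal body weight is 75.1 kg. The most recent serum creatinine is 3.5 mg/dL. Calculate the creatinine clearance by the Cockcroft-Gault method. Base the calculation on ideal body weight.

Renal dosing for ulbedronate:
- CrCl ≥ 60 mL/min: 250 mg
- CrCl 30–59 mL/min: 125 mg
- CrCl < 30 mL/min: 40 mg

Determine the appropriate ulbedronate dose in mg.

CrCl = (140 − 56) × 75.1 / (72 × 3.5) = 6308.4 / 252.00 ≈ 25.0 mL/min
CrCl ≈ 25 mL/min → bracket < 30 mL/min.
Dose for this bracket: 40 mg.

40 mg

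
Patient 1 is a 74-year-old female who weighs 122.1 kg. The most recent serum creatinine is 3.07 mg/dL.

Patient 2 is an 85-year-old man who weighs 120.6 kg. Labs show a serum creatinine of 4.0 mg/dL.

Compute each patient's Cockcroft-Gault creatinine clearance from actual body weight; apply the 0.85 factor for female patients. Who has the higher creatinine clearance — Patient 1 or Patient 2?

Patient 1: CrCl = (140 − 74) × 122.1 / (72 × 3.07) × 0.85 = 8058.6 / 221.04 × 0.85 ≈ 31.0 mL/min
Patient 2: CrCl = (140 − 85) × 120.6 / (72 × 4) = 6633.0 / 288.00 ≈ 23.0 mL/min
31.0 vs 23.0 mL/min → Patient 1 is higher.

Patient 1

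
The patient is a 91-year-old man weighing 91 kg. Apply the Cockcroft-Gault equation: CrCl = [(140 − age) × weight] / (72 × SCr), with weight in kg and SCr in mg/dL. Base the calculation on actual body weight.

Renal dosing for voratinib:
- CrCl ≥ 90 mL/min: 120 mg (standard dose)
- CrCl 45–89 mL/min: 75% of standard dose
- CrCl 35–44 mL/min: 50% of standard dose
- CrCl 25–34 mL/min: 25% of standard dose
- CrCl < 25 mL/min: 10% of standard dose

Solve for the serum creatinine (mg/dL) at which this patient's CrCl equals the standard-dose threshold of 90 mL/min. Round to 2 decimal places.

Standard dose requires CrCl ≥ 90 mL/min.
Set (140 − 91) × 91 / (72 × SCr) = 90
SCr = (140 − 91) × 91 / (72 × 90) = 0.688 mg/dL

0.69 mg/dL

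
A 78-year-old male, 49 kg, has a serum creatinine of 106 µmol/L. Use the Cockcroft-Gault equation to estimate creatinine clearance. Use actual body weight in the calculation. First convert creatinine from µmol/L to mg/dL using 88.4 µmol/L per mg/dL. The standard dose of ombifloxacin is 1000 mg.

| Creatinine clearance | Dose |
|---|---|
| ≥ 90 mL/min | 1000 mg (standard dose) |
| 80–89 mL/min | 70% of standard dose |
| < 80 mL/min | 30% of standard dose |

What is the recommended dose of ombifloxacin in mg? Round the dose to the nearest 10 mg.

SCr = 106 / 88.4 = 1.199 mg/dL
CrCl = (140 − 78) × 49 / (72 × 1.199) = 3038.0 / 86.33 ≈ 35.2 mL/min
CrCl ≈ 35 mL/min → bracket < 80 mL/min.
30% of 1000 mg = 300 mg

300 mg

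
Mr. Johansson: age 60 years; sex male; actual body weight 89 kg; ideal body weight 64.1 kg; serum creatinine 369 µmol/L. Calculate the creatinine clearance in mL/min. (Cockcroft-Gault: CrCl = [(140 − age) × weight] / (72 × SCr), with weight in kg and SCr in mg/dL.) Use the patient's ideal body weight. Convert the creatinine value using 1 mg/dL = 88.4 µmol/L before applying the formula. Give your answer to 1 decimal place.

SCr = 369 / 88.4 = 4.174 mg/dL
CrCl = (140 − 60) × 64.1 / (72 × 4.174) = 5128.0 / 300.53 ≈ 17.1 mL/min

17.1 mL/min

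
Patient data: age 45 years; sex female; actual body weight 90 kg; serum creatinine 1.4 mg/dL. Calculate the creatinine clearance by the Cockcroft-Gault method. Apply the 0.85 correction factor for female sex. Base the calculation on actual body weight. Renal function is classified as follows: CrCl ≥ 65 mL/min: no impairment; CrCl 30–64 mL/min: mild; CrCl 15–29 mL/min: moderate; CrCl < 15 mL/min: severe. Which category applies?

no impairment

CrCl = (140 − 45) × 90 / (72 × 1.4) × 0.85 = 8550.0 / 100.80 × 0.85 ≈ 72.1 mL/min
72 mL/min falls in the 'no impairment' range.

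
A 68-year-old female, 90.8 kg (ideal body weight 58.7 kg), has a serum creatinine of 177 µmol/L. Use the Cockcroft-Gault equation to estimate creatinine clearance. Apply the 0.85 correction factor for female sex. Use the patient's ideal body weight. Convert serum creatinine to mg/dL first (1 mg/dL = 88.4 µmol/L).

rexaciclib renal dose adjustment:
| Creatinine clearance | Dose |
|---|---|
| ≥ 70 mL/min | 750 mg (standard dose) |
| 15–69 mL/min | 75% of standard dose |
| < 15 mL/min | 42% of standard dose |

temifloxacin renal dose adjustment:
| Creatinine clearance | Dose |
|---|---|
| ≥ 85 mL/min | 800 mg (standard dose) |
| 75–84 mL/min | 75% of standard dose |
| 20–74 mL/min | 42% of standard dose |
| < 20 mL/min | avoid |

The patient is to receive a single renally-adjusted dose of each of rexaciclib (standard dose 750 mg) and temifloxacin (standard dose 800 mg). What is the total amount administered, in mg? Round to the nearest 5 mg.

900 mg

SCr = 177 / 88.4 = 2.002 mg/dL
CrCl = (140 − 68) × 58.7 / (72 × 2.002) × 0.85 = 4226.4 / 144.14 × 0.85 ≈ 24.9 mL/min
CrCl ≈ 25 mL/min.
rexaciclib: 15–69 mL/min → 75% of 750 mg = 562.5 mg.
temifloxacin: 20–74 mL/min → 42% of 800 mg = 336 mg.
Total = 562.5 + 336 = 898.5 mg.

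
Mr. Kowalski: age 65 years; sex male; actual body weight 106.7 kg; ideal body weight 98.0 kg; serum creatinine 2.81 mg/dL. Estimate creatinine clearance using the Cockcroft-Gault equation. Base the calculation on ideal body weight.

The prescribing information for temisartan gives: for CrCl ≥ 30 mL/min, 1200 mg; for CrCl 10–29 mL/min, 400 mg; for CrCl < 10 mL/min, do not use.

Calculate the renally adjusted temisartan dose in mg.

1200 mg

CrCl = (140 − 65) × 98 / (72 × 2.81) = 7350.0 / 202.32 ≈ 36.3 mL/min
CrCl ≈ 36 mL/min → bracket ≥ 30 mL/min.
Dose for this bracket: 1200 mg.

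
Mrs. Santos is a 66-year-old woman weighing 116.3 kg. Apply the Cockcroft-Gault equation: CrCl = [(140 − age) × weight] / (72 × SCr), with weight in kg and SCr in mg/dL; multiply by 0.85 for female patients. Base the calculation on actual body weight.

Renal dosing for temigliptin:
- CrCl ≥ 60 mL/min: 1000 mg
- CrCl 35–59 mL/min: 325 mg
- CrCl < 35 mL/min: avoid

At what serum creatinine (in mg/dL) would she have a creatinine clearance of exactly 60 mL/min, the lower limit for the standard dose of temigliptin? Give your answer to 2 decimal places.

Standard dose requires CrCl ≥ 60 mL/min.
Set (140 − 66) × 116.3 × 0.85 / (72 × SCr) = 60
SCr = (140 − 66) × 116.3 × 0.85 / (72 × 60) = 1.693 mg/dL

1.69 mg/dL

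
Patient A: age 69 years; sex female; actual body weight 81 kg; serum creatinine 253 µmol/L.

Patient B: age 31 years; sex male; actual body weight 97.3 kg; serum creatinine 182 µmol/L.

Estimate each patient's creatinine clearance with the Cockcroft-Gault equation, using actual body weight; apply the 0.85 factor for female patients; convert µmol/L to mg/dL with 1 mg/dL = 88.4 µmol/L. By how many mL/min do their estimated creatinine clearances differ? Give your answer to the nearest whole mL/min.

48 mL/min

Patient A: SCr = 253 / 88.4 = 2.862 mg/dL
Patient A: CrCl = (140 − 69) × 81 / (72 × 2.862) × 0.85 = 5751.0 / 206.06 × 0.85 ≈ 23.7 mL/min
Patient B: SCr = 182 / 88.4 = 2.059 mg/dL
Patient B: CrCl = (140 − 31) × 97.3 / (72 × 2.059) = 10605.7 / 148.25 ≈ 71.5 mL/min
|23.7 − 71.5| = 47.8 mL/min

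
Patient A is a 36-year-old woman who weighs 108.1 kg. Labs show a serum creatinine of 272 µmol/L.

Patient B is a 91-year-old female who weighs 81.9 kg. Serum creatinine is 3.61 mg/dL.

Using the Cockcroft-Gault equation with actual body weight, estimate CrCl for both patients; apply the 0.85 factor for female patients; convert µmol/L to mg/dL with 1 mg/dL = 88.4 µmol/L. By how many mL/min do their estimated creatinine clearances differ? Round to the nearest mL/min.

Patient A: SCr = 272 / 88.4 = 3.077 mg/dL
Patient A: CrCl = (140 − 36) × 108.1 / (72 × 3.077) × 0.85 = 11242.4 / 221.54 × 0.85 ≈ 43.1 mL/min
Patient B: CrCl = (140 − 91) × 81.9 / (72 × 3.61) × 0.85 = 4013.1 / 259.92 × 0.85 ≈ 13.1 mL/min
|43.1 − 13.1| = 30.0 mL/min

30 mL/min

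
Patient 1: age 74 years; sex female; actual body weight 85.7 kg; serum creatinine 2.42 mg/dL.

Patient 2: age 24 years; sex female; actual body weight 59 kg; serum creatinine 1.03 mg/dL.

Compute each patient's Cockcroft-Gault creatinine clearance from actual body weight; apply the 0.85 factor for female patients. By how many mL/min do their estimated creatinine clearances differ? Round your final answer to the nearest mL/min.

Patient 1: CrCl = (140 − 74) × 85.7 / (72 × 2.42) × 0.85 = 5656.2 / 174.24 × 0.85 ≈ 27.6 mL/min
Patient 2: CrCl = (140 − 24) × 59 / (72 × 1.03) × 0.85 = 6844.0 / 74.16 × 0.85 ≈ 78.4 mL/min
|27.6 − 78.4| = 50.8 mL/min

51 mL/min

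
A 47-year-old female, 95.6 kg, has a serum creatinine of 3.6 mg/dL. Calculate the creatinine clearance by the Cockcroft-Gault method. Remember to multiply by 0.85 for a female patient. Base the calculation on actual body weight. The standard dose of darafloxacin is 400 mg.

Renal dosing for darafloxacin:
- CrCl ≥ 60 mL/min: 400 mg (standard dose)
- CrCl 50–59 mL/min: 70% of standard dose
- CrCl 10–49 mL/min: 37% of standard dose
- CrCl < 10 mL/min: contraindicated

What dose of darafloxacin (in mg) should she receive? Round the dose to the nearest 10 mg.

150 mg

CrCl = (140 − 47) × 95.6 / (72 × 3.6) × 0.85 = 8890.8 / 259.20 × 0.85 ≈ 29.2 mL/min
CrCl ≈ 29 mL/min → bracket 10–49 mL/min.
37% of 400 mg = 148 mg → 150 mg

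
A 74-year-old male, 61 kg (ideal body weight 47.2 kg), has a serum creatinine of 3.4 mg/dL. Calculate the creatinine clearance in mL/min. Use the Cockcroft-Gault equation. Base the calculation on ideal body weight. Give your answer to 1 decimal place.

CrCl = (140 − 74) × 47.2 / (72 × 3.4) = 3115.2 / 244.80 ≈ 12.7 mL/min

12.7 mL/min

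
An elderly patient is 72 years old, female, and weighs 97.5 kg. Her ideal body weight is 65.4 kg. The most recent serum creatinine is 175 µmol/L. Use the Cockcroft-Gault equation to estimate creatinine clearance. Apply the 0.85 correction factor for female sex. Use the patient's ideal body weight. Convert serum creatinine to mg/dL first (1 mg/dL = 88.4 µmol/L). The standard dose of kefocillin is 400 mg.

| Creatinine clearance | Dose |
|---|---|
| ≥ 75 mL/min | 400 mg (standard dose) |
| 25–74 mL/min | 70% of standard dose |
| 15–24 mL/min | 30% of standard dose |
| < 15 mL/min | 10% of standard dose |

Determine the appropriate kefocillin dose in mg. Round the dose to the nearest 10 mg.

280 mg

SCr = 175 / 88.4 = 1.98 mg/dL
CrCl = (140 − 72) × 65.4 / (72 × 1.98) × 0.85 = 4447.2 / 142.56 × 0.85 ≈ 26.5 mL/min
CrCl ≈ 27 mL/min → bracket 25–74 mL/min.
70% of 400 mg = 280 mg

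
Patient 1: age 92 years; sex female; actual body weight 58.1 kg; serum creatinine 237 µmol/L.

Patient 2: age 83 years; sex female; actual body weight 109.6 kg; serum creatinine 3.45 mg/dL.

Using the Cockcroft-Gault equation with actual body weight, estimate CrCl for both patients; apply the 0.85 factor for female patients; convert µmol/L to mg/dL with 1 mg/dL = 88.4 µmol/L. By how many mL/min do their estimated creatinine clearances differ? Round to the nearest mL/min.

Patient 1: SCr = 237 / 88.4 = 2.681 mg/dL
Patient 1: CrCl = (140 − 92) × 58.1 / (72 × 2.681) × 0.85 = 2788.8 / 193.03 × 0.85 ≈ 12.3 mL/min
Patient 2: CrCl = (140 − 83) × 109.6 / (72 × 3.45) × 0.85 = 6247.2 / 248.40 × 0.85 ≈ 21.4 mL/min
|12.3 − 21.4| = 9.1 mL/min

9 mL/min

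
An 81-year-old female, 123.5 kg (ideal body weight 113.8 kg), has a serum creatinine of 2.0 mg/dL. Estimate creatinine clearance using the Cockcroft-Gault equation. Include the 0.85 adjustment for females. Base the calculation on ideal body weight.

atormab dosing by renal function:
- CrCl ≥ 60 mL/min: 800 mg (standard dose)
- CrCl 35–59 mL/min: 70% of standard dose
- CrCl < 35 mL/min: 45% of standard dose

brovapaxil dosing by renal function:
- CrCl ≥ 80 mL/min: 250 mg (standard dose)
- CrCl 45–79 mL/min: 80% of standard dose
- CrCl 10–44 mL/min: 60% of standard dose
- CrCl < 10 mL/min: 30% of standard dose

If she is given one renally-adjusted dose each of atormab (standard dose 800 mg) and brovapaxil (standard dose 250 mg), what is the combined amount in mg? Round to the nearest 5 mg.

CrCl = (140 − 81) × 113.8 / (72 × 2) × 0.85 = 6714.2 / 144.00 × 0.85 ≈ 39.6 mL/min
CrCl ≈ 40 mL/min.
atormab: 35–59 mL/min → 70% of 800 mg = 560 mg.
brovapaxil: 10–44 mL/min → 60% of 250 mg = 150 mg.
Total = 560 + 150 = 710 mg.

710 mg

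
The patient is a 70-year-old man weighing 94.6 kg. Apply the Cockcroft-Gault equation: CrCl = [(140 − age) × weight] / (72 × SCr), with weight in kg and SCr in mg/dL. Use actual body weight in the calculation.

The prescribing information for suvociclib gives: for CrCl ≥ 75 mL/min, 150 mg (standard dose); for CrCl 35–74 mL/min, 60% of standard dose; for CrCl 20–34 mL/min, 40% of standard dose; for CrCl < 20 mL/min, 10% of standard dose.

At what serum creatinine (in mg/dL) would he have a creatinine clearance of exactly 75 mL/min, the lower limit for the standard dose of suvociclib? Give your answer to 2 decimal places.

Standard dose requires CrCl ≥ 75 mL/min.
Set (140 − 70) × 94.6 / (72 × SCr) = 75
SCr = (140 − 70) × 94.6 / (72 × 75) = 1.226 mg/dL

1.23 mg/dL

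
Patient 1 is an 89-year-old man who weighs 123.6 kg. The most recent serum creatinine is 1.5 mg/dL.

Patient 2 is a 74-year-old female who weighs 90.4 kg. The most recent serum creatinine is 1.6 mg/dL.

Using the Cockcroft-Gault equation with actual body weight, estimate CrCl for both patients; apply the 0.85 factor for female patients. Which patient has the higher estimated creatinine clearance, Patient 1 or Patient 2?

Patient 1: CrCl = (140 − 89) × 123.6 / (72 × 1.5) = 6303.6 / 108.00 ≈ 58.4 mL/min
Patient 2: CrCl = (140 − 74) × 90.4 / (72 × 1.6) × 0.85 = 5966.4 / 115.20 × 0.85 ≈ 44.0 mL/min
58.4 vs 44.0 mL/min → Patient 1 is higher.

Patient 1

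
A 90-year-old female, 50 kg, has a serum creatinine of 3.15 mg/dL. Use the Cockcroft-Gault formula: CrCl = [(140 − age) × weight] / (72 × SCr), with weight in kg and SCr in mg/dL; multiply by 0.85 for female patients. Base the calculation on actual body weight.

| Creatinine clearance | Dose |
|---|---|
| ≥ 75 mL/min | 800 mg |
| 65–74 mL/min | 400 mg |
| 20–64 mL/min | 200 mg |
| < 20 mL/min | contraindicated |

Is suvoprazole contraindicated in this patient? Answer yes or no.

CrCl = (140 − 90) × 50 / (72 × 3.15) × 0.85 = 2500.0 / 226.80 × 0.85 ≈ 9.4 mL/min
CrCl ≈ 9 mL/min, which is < 20 mL/min.

yes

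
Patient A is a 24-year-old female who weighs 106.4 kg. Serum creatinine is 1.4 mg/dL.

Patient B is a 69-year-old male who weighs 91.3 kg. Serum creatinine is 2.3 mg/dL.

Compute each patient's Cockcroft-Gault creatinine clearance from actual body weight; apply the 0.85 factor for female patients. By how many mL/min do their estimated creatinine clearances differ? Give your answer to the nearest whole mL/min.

Patient A: CrCl = (140 − 24) × 106.4 / (72 × 1.4) × 0.85 = 12342.4 / 100.80 × 0.85 ≈ 104.1 mL/min
Patient B: CrCl = (140 − 69) × 91.3 / (72 × 2.3) = 6482.3 / 165.60 ≈ 39.1 mL/min
|104.1 − 39.1| = 65.0 mL/min

65 mL/min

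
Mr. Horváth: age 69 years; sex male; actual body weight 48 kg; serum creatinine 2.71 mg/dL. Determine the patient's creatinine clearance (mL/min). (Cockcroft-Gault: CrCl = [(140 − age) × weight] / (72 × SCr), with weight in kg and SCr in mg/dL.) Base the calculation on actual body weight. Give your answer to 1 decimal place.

CrCl = (140 − 69) × 48 / (72 × 2.71) = 3408.0 / 195.12 ≈ 17.5 mL/min

17.5 mL/min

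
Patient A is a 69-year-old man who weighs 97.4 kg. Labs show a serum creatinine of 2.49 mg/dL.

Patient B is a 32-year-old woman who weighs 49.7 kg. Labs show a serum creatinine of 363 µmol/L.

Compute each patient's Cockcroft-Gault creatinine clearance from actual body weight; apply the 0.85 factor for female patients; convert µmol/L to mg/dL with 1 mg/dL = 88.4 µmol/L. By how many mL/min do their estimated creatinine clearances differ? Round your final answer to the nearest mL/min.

Patient A: CrCl = (140 − 69) × 97.4 / (72 × 2.49) = 6915.4 / 179.28 ≈ 38.6 mL/min
Patient B: SCr = 363 / 88.4 = 4.106 mg/dL
Patient B: CrCl = (140 − 32) × 49.7 / (72 × 4.106) × 0.85 = 5367.6 / 295.63 × 0.85 ≈ 15.4 mL/min
|38.6 − 15.4| = 23.2 mL/min

23 mL/min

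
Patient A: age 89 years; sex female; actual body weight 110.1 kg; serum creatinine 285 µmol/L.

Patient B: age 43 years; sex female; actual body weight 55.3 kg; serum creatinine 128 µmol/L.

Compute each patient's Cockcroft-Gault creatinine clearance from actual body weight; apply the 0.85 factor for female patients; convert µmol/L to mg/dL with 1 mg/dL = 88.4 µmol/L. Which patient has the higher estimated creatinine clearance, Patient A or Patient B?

Patient B

Patient A: SCr = 285 / 88.4 = 3.224 mg/dL
Patient A: CrCl = (140 − 89) × 110.1 / (72 × 3.224) × 0.85 = 5615.1 / 232.13 × 0.85 ≈ 20.6 mL/min
Patient B: SCr = 128 / 88.4 = 1.448 mg/dL
Patient B: CrCl = (140 − 43) × 55.3 / (72 × 1.448) × 0.85 = 5364.1 / 104.26 × 0.85 ≈ 43.7 mL/min
20.6 vs 43.7 mL/min → Patient B is higher.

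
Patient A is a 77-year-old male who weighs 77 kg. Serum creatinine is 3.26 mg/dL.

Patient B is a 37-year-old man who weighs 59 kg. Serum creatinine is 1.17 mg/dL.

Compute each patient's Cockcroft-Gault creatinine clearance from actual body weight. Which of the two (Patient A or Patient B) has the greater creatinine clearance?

Patient A: CrCl = (140 − 77) × 77 / (72 × 3.26) = 4851.0 / 234.72 ≈ 20.7 mL/min
Patient B: CrCl = (140 − 37) × 59 / (72 × 1.17) = 6077.0 / 84.24 ≈ 72.1 mL/min
20.7 vs 72.1 mL/min → Patient B is higher.

Patient B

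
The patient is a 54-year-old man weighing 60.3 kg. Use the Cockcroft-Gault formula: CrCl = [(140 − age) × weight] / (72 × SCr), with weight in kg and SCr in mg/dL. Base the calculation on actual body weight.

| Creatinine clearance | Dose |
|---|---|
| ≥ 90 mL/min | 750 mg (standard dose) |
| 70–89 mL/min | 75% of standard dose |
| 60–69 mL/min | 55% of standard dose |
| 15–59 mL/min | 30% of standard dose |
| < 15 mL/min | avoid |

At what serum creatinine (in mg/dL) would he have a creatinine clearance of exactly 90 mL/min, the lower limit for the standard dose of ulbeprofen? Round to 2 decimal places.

Standard dose requires CrCl ≥ 90 mL/min.
Set (140 − 54) × 60.3 / (72 × SCr) = 90
SCr = (140 − 54) × 60.3 / (72 × 90) = 0.800 mg/dL

0.80 mg/dL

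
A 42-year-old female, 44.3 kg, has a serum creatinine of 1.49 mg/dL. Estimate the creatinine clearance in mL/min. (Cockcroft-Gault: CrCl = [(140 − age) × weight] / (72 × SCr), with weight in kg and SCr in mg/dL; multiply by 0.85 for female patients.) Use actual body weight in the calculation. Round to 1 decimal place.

34.4 mL/min

CrCl = (140 − 42) × 44.3 / (72 × 1.49) × 0.85 = 4341.4 / 107.28 × 0.85 ≈ 34.4 mL/min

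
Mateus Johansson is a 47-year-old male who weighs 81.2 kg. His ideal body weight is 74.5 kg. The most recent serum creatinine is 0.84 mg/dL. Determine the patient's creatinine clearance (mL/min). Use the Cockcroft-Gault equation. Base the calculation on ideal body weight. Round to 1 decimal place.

114.6 mL/min

CrCl = (140 − 47) × 74.5 / (72 × 0.84) = 6928.5 / 60.48 ≈ 114.6 mL/min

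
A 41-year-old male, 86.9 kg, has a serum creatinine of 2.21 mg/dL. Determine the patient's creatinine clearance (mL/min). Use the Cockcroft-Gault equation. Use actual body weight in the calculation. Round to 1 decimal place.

CrCl = (140 − 41) × 86.9 / (72 × 2.21) = 8603.1 / 159.12 ≈ 54.1 mL/min

54.1 mL/min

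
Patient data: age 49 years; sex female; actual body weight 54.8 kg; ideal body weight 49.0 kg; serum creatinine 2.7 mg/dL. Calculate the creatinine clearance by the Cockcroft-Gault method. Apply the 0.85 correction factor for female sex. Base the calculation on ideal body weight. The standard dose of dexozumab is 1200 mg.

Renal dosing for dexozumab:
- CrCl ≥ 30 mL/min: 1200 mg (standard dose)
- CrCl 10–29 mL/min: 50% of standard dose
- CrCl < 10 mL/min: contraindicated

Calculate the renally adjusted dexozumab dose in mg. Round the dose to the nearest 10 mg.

600 mg

CrCl = (140 − 49) × 49 / (72 × 2.7) × 0.85 = 4459.0 / 194.40 × 0.85 ≈ 19.5 mL/min
CrCl ≈ 19 mL/min → bracket 10–29 mL/min.
50% of 1200 mg = 600 mg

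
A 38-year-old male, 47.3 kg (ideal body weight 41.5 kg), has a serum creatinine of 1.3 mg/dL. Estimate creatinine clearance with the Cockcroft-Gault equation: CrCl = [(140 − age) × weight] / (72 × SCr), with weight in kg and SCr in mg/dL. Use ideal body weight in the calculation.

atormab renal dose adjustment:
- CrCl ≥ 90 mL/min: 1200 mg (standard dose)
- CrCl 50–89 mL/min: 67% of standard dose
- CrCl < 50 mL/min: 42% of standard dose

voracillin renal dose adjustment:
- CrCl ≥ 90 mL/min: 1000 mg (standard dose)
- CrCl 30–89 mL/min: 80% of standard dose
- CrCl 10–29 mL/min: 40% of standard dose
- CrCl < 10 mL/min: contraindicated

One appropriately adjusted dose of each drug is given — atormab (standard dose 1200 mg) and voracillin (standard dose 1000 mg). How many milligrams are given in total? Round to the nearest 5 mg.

CrCl = (140 − 38) × 41.5 / (72 × 1.3) = 4233.0 / 93.60 ≈ 45.2 mL/min
CrCl ≈ 45 mL/min.
atormab: < 50 mL/min → 42% of 1200 mg = 504 mg.
voracillin: 30–89 mL/min → 80% of 1000 mg = 800 mg.
Total = 504 + 800 = 1304 mg.

1305 mg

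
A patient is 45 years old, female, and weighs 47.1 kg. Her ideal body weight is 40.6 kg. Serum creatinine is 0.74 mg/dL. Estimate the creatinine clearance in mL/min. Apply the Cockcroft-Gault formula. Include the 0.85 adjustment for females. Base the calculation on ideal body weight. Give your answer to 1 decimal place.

CrCl = (140 − 45) × 40.6 / (72 × 0.74) × 0.85 = 3857.0 / 53.28 × 0.85 ≈ 61.5 mL/min

61.5 mL/min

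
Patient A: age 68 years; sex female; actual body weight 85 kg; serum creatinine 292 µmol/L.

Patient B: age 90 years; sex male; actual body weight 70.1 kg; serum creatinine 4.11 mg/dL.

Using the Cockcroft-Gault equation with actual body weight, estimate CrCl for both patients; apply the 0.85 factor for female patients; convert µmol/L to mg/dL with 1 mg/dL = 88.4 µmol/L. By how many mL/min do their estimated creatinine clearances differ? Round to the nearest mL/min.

10 mL/min

Patient A: SCr = 292 / 88.4 = 3.303 mg/dL
Patient A: CrCl = (140 − 68) × 85 / (72 × 3.303) × 0.85 = 6120.0 / 237.82 × 0.85 ≈ 21.9 mL/min
Patient B: CrCl = (140 − 90) × 70.1 / (72 × 4.11) = 3505.0 / 295.92 ≈ 11.8 mL/min
|21.9 − 11.8| = 10.1 mL/min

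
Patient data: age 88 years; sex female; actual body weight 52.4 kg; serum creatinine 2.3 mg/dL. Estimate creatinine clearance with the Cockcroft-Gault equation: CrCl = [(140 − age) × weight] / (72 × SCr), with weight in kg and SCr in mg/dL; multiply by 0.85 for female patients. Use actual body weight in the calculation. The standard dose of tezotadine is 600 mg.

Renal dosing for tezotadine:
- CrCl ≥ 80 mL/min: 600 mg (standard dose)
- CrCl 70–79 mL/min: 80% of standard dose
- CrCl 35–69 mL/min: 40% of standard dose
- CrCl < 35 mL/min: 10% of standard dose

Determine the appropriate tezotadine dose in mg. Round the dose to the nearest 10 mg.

CrCl = (140 − 88) × 52.4 / (72 × 2.3) × 0.85 = 2724.8 / 165.60 × 0.85 ≈ 14.0 mL/min
CrCl ≈ 14 mL/min → bracket < 35 mL/min.
10% of 600 mg = 60 mg

60 mg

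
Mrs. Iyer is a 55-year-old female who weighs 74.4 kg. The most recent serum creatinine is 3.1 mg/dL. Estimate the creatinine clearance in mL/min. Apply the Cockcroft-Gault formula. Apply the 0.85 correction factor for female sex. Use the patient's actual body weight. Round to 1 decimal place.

CrCl = (140 − 55) × 74.4 / (72 × 3.1) × 0.85 = 6324.0 / 223.20 × 0.85 ≈ 24.1 mL/min

24.1 mL/min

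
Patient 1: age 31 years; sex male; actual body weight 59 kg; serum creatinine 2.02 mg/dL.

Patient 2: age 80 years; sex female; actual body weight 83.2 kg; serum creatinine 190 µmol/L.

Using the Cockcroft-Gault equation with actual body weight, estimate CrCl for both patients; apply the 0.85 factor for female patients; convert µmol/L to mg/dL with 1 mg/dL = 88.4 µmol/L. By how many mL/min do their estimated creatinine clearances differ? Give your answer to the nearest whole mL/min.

17 mL/min

Patient 1: CrCl = (140 − 31) × 59 / (72 × 2.02) = 6431.0 / 145.44 ≈ 44.2 mL/min
Patient 2: SCr = 190 / 88.4 = 2.149 mg/dL
Patient 2: CrCl = (140 − 80) × 83.2 / (72 × 2.149) × 0.85 = 4992.0 / 154.73 × 0.85 ≈ 27.4 mL/min
|44.2 − 27.4| = 16.8 mL/min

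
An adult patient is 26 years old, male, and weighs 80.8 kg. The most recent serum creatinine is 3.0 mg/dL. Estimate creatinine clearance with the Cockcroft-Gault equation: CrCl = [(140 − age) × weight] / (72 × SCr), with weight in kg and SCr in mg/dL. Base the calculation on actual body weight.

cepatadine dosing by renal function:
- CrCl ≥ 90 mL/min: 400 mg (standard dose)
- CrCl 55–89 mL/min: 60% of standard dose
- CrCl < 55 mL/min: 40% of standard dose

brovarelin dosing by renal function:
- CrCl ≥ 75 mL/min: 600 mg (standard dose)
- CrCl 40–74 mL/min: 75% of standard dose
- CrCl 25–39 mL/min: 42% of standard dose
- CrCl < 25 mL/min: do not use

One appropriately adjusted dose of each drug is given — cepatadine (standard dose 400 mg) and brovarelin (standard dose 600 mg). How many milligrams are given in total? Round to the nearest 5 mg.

610 mg

CrCl = (140 − 26) × 80.8 / (72 × 3) = 9211.2 / 216.00 ≈ 42.6 mL/min
CrCl ≈ 43 mL/min.
cepatadine: < 55 mL/min → 40% of 400 mg = 160 mg.
brovarelin: 40–74 mL/min → 75% of 600 mg = 450 mg.
Total = 160 + 450 = 610 mg.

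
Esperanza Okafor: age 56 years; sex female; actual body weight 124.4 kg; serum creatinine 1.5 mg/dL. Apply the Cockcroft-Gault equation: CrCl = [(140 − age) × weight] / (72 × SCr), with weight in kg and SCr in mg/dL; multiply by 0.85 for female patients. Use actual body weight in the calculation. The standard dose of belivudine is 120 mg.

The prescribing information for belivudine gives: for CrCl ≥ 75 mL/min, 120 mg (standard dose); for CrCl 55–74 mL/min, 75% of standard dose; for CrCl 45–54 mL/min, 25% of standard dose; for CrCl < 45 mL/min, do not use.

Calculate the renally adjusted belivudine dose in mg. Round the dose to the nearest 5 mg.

CrCl = (140 − 56) × 124.4 / (72 × 1.5) × 0.85 = 10449.6 / 108.00 × 0.85 ≈ 82.2 mL/min
CrCl ≈ 82 mL/min → bracket ≥ 75 mL/min.
100% of 120 mg = 120 mg

120 mg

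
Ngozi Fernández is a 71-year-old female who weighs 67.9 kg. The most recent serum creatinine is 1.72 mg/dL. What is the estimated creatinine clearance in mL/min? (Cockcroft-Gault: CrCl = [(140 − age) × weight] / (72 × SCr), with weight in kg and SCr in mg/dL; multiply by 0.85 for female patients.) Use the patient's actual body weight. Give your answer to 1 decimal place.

32.2 mL/min

CrCl = (140 − 71) × 67.9 / (72 × 1.72) × 0.85 = 4685.1 / 123.84 × 0.85 ≈ 32.2 mL/min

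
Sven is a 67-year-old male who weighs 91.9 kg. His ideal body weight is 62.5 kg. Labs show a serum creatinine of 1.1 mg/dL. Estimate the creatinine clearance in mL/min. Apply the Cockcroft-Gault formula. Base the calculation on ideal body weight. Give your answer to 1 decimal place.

CrCl = (140 − 67) × 62.5 / (72 × 1.1) = 4562.5 / 79.20 ≈ 57.6 mL/min

57.6 mL/min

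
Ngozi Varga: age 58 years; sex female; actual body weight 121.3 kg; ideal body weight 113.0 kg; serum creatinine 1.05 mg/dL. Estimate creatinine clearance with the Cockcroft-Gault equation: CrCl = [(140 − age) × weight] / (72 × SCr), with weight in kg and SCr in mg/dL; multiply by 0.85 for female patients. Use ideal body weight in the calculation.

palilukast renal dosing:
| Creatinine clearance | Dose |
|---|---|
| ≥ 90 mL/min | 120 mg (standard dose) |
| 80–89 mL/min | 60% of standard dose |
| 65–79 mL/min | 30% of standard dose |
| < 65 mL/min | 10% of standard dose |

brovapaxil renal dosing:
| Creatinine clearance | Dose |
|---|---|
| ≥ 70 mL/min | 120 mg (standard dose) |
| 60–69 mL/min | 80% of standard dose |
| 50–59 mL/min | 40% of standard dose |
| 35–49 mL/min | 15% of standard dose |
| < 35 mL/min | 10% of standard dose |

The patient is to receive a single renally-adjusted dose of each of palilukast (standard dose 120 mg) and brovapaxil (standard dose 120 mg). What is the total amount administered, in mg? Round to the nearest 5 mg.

240 mg

CrCl = (140 − 58) × 113 / (72 × 1.05) × 0.85 = 9266.0 / 75.60 × 0.85 ≈ 104.2 mL/min
CrCl ≈ 104 mL/min.
palilukast: ≥ 90 mL/min → 100% of 120 mg = 120 mg.
brovapaxil: ≥ 70 mL/min → 100% of 120 mg = 120 mg.
Total = 120 + 120 = 240 mg.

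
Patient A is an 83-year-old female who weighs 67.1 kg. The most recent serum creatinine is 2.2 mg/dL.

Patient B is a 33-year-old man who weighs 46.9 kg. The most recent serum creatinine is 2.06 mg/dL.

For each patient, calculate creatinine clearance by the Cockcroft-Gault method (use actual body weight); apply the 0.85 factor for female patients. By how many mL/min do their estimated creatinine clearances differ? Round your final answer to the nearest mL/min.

13 mL/min

Patient A: CrCl = (140 − 83) × 67.1 / (72 × 2.2) × 0.85 = 3824.7 / 158.40 × 0.85 ≈ 20.5 mL/min
Patient B: CrCl = (140 − 33) × 46.9 / (72 × 2.06) = 5018.3 / 148.32 ≈ 33.8 mL/min
|20.5 − 33.8| = 13.3 mL/min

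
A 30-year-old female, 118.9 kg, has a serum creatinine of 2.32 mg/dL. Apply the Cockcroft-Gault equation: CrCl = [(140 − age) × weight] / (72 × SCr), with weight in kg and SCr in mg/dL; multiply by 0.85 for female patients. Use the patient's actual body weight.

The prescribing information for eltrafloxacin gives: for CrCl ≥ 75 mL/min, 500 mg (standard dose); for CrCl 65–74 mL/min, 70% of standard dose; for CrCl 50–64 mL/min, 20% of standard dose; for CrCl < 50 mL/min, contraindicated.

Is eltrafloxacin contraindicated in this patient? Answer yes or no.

no

CrCl = (140 − 30) × 118.9 / (72 × 2.32) × 0.85 = 13079.0 / 167.04 × 0.85 ≈ 66.6 mL/min
CrCl ≈ 67 mL/min, which is ≥ 50 mL/min.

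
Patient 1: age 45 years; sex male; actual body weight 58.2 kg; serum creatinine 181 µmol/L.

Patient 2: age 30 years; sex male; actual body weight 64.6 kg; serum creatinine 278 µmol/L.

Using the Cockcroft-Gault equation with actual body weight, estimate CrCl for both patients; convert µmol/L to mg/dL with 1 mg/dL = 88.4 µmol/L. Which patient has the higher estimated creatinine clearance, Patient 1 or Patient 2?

Patient 1: SCr = 181 / 88.4 = 2.048 mg/dL
Patient 1: CrCl = (140 − 45) × 58.2 / (72 × 2.048) = 5529.0 / 147.46 ≈ 37.5 mL/min
Patient 2: SCr = 278 / 88.4 = 3.145 mg/dL
Patient 2: CrCl = (140 − 30) × 64.6 / (72 × 3.145) = 7106.0 / 226.44 ≈ 31.4 mL/min
37.5 vs 31.4 mL/min → Patient 1 is higher.

Patient 1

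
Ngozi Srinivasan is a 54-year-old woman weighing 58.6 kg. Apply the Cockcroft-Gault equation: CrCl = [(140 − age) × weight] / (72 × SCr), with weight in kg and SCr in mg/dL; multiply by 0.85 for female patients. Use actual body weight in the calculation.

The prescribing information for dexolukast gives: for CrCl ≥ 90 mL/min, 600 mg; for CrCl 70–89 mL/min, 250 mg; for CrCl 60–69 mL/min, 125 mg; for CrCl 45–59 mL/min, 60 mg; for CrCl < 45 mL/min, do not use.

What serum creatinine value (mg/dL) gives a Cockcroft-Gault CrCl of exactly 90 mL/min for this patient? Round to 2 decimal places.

Standard dose requires CrCl ≥ 90 mL/min.
Set (140 − 54) × 58.6 × 0.85 / (72 × SCr) = 90
SCr = (140 − 54) × 58.6 × 0.85 / (72 × 90) = 0.661 mg/dL

0.66 mg/dL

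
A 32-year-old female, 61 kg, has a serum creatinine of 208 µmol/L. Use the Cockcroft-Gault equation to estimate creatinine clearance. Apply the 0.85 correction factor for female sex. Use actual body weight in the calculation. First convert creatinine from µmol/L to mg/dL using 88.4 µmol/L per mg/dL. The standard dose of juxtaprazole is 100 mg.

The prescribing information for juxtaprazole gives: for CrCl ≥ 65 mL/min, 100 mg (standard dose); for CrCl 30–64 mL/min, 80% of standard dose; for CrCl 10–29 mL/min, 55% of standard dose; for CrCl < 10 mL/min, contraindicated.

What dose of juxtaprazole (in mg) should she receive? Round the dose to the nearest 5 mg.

SCr = 208 / 88.4 = 2.353 mg/dL
CrCl = (140 − 32) × 61 / (72 × 2.353) × 0.85 = 6588.0 / 169.42 × 0.85 ≈ 33.1 mL/min
CrCl ≈ 33 mL/min → bracket 30–64 mL/min.
80% of 100 mg = 80 mg

80 mg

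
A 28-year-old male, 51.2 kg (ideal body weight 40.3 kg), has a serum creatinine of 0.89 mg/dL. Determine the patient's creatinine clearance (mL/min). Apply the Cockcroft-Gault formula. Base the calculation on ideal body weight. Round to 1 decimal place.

CrCl = (140 − 28) × 40.3 / (72 × 0.89) = 4513.6 / 64.08 ≈ 70.4 mL/min

70.4 mL/min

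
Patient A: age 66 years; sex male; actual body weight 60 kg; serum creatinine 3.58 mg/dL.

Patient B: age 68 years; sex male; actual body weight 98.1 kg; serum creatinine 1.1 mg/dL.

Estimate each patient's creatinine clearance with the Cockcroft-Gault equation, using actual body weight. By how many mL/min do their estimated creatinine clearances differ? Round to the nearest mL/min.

Patient A: CrCl = (140 − 66) × 60 / (72 × 3.58) = 4440.0 / 257.76 ≈ 17.2 mL/min
Patient B: CrCl = (140 − 68) × 98.1 / (72 × 1.1) = 7063.2 / 79.20 ≈ 89.2 mL/min
|17.2 − 89.2| = 72.0 mL/min

72 mL/min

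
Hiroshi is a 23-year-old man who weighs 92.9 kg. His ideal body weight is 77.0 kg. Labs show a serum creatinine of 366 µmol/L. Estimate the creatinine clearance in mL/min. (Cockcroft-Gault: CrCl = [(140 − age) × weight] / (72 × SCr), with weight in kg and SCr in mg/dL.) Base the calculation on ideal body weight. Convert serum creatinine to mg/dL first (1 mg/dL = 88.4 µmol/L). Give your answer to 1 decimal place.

30.2 mL/min

SCr = 366 / 88.4 = 4.14 mg/dL
CrCl = (140 − 23) × 77 / (72 × 4.14) = 9009.0 / 298.08 ≈ 30.2 mL/min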